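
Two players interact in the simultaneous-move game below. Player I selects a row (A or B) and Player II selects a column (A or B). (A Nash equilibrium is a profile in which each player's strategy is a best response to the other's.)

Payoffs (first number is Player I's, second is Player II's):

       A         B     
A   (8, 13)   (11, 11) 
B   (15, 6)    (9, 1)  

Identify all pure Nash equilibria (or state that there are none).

(B, A)

(A, A): Player I prefers B (15 > 8) — not an equilibrium.
(A, B): Player II prefers A (13 > 11) — not an equilibrium.
(B, A): Player I gets 15 ≥ 8 from A, and Player II gets 6 ≥ 1 from B — Nash equilibrium.
(B, B): Player I prefers A (11 > 9); Player II prefers A (6 > 1) — not an equilibrium.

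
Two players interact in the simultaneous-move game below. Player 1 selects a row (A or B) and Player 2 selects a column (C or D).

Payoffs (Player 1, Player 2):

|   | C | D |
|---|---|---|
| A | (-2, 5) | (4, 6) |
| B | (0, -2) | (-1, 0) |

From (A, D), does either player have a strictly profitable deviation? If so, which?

Player 1 at (A, D) earns 4; deviating to B yields -1 — not better.
Player 2 earns 6; deviating to C yields 5 — not better.
Neither player can strictly improve; the profile is a Nash equilibrium.

Neither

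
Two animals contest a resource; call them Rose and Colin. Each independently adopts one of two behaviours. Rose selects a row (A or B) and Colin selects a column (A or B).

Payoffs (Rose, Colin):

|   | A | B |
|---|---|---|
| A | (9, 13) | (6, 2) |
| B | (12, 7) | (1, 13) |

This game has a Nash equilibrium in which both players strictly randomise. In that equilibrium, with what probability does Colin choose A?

Let y be the probability that Colin plays A. In a completely mixed equilibrium, Rose must be indifferent between A and B.
Rose's expected payoff from A is 9y + 6(1−y); from B it is 12y + (1−y).
Setting these equal: 3y + 6 = 11y + 1, so y = 5/8.

5/8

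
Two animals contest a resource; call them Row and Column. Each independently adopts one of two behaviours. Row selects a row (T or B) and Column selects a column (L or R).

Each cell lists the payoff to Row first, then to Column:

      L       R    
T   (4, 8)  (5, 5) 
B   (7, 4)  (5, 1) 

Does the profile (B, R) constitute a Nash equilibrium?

No

At (B, R), Row earns 5; switching to T would give 5, so Row has no profitable deviation.
Column earns 1; switching to L would give 4, so Column would deviate.
Since at least one player can profitably deviate, this is not a Nash equilibrium.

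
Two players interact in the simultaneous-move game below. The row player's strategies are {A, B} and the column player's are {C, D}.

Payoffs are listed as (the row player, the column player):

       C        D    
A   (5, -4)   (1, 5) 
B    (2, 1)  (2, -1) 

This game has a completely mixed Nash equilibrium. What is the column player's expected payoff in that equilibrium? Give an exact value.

1/11

First find p, the probability the row player plays A, from the column player's indifference between C and D: −4p + (1−p) = 5p − (1−p), giving p = 2/11.
Since the column player is indifferent in equilibrium, the column player's expected payoff equals the payoff from either column against (2/11, 9/11). Using C: −4(2/11) + (9/11) = 1/11.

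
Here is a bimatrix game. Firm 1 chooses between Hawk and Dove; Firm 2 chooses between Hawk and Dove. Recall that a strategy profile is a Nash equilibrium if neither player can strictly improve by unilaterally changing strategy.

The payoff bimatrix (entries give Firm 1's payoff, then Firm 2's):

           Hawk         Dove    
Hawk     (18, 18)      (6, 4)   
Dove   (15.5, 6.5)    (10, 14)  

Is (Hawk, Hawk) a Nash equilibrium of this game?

Yes

At (Hawk, Hawk), Firm 1 earns 18; switching to Dove would give 15.5, so Firm 1 has no profitable deviation.
Firm 2 earns 18; switching to Dove would give 4, so Firm 2 has no profitable deviation.
Neither player can gain by a unilateral deviation, so this profile is a Nash equilibrium.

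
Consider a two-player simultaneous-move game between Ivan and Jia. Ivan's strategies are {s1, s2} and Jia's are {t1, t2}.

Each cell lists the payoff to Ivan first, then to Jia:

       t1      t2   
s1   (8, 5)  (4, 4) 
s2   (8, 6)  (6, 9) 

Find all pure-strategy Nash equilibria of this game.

(s1, t1): Ivan gets 8 ≥ 8 from s2, and Jia gets 5 ≥ 4 from t2 — Nash equilibrium.
(s1, t2): Ivan prefers s2 (6 > 4); Jia prefers t1 (5 > 4) — not an equilibrium.
(s2, t1): Jia prefers t2 (9 > 6) — not an equilibrium.
(s2, t2): Ivan gets 6 ≥ 4 from s1, and Jia gets 9 ≥ 6 from t1 — Nash equilibrium.

(s1, t1) and (s2, t2)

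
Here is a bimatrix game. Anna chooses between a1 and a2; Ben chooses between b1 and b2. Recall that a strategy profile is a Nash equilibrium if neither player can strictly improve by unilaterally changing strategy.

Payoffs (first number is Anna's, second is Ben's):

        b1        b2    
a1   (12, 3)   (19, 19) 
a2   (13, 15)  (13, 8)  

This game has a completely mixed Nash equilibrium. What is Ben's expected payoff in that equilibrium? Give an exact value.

261/23

First find p, the probability Anna plays a1, from Ben's indifference between b1 and b2: 3p + 15(1−p) = 19p + 8(1−p), giving p = 7/23.
Since Ben is indifferent in equilibrium, Ben's expected payoff equals the payoff from either column against (7/23, 16/23). Using b1: 3(7/23) + 15(16/23) = 261/23.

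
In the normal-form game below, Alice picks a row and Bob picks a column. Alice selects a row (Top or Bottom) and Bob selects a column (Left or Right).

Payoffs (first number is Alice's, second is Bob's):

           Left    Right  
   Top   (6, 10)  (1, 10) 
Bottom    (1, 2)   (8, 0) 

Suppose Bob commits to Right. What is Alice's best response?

Against Right, Alice earns 1 from Top and 8 from Bottom.
So Bottom is the best response.

Bottom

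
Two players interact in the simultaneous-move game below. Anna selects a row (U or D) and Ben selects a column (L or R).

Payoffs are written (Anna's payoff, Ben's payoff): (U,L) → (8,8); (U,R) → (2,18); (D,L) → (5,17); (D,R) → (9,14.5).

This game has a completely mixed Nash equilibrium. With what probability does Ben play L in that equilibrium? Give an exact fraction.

7/10

Let q be the probability that Ben plays L. In a completely mixed equilibrium, Anna must be indifferent between U and D.
Anna's expected payoff from U is 8q + 2(1−q); from D it is 5q + 9(1−q).
Setting these equal: 6q + 2 = −4q + 9, so q = 7/10.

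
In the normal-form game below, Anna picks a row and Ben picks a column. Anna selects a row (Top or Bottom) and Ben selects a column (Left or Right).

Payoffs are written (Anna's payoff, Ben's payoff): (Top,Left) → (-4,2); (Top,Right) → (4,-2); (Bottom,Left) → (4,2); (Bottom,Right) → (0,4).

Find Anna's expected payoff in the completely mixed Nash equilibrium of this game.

First find y, the probability Ben plays Left, from Anna's indifference between Top and Bottom: −4y + 4(1−y) = 4y, giving y = 1/3.
Since Anna is indifferent in equilibrium, Anna's expected payoff equals the payoff from either row against (1/3, 2/3). Using Top: −4(1/3) + 4(2/3) = 4/3.

4/3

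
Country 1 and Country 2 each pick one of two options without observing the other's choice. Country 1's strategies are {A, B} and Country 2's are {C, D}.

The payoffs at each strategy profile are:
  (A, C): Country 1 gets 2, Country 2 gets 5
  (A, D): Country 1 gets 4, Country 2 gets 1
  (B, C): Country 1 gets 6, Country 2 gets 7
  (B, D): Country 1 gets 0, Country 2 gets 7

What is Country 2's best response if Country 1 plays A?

Against A, Country 2 earns 5 from C and 1 from D.
So C is the best response.

C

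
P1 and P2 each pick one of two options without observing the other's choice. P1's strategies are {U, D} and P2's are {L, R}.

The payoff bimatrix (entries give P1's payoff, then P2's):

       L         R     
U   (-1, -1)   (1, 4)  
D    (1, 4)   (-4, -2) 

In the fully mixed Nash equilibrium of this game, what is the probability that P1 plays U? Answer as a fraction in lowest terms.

6/11

Let x be the probability that P1 plays U. In a completely mixed equilibrium, P2 must be indifferent between L and R.
P2's expected payoff from L is −x + 4(1−x); from R it is 4x − 2(1−x).
Setting these equal: −5x + 4 = 6x − 2, so x = 6/11.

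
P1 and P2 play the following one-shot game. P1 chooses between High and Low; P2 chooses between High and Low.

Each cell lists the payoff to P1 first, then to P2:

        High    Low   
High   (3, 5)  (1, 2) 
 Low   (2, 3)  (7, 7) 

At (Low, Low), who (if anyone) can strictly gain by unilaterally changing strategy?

P1 at (Low, Low) earns 7; deviating to High yields 1 — not better.
P2 earns 7; deviating to High yields 3 — not better.
Neither player can strictly improve; the profile is a Nash equilibrium.

Neither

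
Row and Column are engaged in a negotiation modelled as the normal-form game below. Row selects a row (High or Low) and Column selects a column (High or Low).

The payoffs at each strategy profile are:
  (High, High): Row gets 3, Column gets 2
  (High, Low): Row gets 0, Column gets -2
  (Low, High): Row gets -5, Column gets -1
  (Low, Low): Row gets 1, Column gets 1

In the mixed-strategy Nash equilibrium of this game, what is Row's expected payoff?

1/3

First find y, the probability Column plays High, from Row's indifference between High and Low: 3y = −5y + (1−y), giving y = 1/9.
Since Row is indifferent in equilibrium, Row's expected payoff equals the payoff from either row against (1/9, 8/9). Using High: 3(1/9) = 1/3.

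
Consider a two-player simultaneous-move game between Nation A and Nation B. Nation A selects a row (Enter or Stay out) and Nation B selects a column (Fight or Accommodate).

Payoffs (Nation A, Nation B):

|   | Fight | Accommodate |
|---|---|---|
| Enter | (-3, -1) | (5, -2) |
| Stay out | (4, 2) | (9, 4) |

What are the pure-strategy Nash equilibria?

(Enter, Fight): Nation A prefers Stay out (4 > -3) — not an equilibrium.
(Enter, Accommodate): Nation A prefers Stay out (9 > 5); Nation B prefers Fight (-1 > -2) — not an equilibrium.
(Stay out, Fight): Nation B prefers Accommodate (4 > 2) — not an equilibrium.
(Stay out, Accommodate): Nation A gets 9 ≥ 5 from Enter, and Nation B gets 4 ≥ 2 from Fight — Nash equilibrium.

(Stay out, Accommodate)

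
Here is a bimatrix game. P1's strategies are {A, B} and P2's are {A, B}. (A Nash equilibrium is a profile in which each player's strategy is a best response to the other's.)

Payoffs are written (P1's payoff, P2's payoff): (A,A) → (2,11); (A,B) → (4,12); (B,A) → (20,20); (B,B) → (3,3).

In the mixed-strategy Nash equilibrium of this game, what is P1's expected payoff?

74/19

First find y, the probability P2 plays A, from P1's indifference between A and B: 2y + 4(1−y) = 20y + 3(1−y), giving y = 1/19.
Since P1 is indifferent in equilibrium, P1's expected payoff equals the payoff from either row against (1/19, 18/19). Using A: 2(1/19) + 4(18/19) = 74/19.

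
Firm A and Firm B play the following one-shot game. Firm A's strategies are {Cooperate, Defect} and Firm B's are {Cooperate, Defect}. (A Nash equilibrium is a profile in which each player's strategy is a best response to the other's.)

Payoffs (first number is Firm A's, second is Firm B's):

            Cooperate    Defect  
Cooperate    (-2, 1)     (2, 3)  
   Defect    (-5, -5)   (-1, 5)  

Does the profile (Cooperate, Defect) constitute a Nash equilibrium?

At (Cooperate, Defect), Firm A earns 2; switching to Defect would give -1, so Firm A has no profitable deviation.
Firm B earns 3; switching to Cooperate would give 1, so Firm B has no profitable deviation.
Neither player can gain by a unilateral deviation, so this profile is a Nash equilibrium.

Yes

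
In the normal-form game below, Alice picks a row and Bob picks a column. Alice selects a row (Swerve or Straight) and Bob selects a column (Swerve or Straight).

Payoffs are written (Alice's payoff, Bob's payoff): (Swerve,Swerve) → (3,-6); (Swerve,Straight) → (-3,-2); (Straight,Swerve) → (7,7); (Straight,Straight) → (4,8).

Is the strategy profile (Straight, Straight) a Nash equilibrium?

At (Straight, Straight), Alice earns 4; switching to Swerve would give -3, so Alice has no profitable deviation.
Bob earns 8; switching to Swerve would give 7, so Bob has no profitable deviation.
Neither player can gain by a unilateral deviation, so this profile is a Nash equilibrium.

Yes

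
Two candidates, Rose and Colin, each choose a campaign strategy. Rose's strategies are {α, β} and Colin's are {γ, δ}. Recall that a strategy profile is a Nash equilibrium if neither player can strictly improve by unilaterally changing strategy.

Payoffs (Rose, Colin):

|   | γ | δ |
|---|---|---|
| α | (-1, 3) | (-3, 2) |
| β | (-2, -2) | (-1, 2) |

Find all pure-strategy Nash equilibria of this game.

(α, γ): Rose gets -1 ≥ -2 from β, and Colin gets 3 ≥ 2 from δ — Nash equilibrium.
(α, δ): Rose prefers β (-1 > -3); Colin prefers γ (3 > 2) — not an equilibrium.
(β, γ): Rose prefers α (-1 > -2); Colin prefers δ (2 > -2) — not an equilibrium.
(β, δ): Rose gets -1 ≥ -3 from α, and Colin gets 2 ≥ -2 from γ — Nash equilibrium.

(α, γ) and (β, δ)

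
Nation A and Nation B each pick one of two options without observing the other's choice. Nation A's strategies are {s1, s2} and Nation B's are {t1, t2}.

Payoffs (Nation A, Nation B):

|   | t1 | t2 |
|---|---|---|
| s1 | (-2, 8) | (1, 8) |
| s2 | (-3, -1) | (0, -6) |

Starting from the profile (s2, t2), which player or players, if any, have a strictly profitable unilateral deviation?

Nation A at (s2, t2) earns 0; deviating to s1 yields 1 — a strict improvement.
Nation B earns -6; deviating to t1 yields -1 — a strict improvement.
Both Nation A and Nation B have strictly profitable deviations.

Both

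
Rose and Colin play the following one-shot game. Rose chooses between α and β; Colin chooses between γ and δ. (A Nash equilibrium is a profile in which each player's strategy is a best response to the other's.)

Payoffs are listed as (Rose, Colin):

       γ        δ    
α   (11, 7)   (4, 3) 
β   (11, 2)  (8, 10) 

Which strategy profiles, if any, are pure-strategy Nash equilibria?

(α, γ): Rose gets 11 ≥ 11 from β, and Colin gets 7 ≥ 3 from δ — Nash equilibrium.
(α, δ): Rose prefers β (8 > 4); Colin prefers γ (7 > 3) — not an equilibrium.
(β, γ): Colin prefers δ (10 > 2) — not an equilibrium.
(β, δ): Rose gets 8 ≥ 4 from α, and Colin gets 10 ≥ 2 from γ — Nash equilibrium.

(α, γ) and (β, δ)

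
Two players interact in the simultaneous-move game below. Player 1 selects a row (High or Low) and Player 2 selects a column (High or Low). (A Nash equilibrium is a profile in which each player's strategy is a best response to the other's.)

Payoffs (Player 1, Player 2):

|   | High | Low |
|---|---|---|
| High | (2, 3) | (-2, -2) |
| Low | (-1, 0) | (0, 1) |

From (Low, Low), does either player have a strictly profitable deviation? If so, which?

Neither

Player 1 at (Low, Low) earns 0; deviating to High yields -2 — not better.
Player 2 earns 1; deviating to High yields 0 — not better.
Neither player can strictly improve; the profile is a Nash equilibrium.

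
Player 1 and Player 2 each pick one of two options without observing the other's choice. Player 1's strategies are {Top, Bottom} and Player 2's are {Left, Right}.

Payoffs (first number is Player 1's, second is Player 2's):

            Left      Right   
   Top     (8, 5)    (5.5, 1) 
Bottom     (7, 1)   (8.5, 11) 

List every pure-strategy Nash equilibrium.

(Top, Left) and (Bottom, Right)

(Top, Left): Player 1 gets 8 ≥ 7 from Bottom, and Player 2 gets 5 ≥ 1 from Right — Nash equilibrium.
(Top, Right): Player 1 prefers Bottom (8.5 > 5.5); Player 2 prefers Left (5 > 1) — not an equilibrium.
(Bottom, Left): Player 1 prefers Top (8 > 7); Player 2 prefers Right (11 > 1) — not an equilibrium.
(Bottom, Right): Player 1 gets 8.5 ≥ 5.5 from Top, and Player 2 gets 11 ≥ 1 from Left — Nash equilibrium.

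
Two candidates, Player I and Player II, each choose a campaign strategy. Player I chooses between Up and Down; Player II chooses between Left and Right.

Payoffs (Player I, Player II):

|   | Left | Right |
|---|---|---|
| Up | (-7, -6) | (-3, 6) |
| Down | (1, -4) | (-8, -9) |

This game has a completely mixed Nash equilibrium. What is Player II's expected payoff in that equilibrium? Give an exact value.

-78/17

First find x, the probability Player I plays Up, from Player II's indifference between Left and Right: −6x − 4(1−x) = 6x − 9(1−x), giving x = 5/17.
Since Player II is indifferent in equilibrium, Player II's expected payoff equals the payoff from either column against (5/17, 12/17). Using Left: −6(5/17) − 4(12/17) = -78/17.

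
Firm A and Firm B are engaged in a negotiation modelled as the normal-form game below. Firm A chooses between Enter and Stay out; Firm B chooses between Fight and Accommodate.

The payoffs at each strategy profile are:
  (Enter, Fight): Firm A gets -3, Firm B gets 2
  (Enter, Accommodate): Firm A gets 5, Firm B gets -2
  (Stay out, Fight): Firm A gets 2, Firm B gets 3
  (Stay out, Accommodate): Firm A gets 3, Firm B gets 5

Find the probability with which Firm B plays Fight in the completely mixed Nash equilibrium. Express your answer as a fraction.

Let y be the probability that Firm B plays Fight. In a completely mixed equilibrium, Firm A must be indifferent between Enter and Stay out.
Firm A's expected payoff from Enter is −3y + 5(1−y); from Stay out it is 2y + 3(1−y).
Setting these equal: −8y + 5 = −y + 3, so y = 2/7.

2/7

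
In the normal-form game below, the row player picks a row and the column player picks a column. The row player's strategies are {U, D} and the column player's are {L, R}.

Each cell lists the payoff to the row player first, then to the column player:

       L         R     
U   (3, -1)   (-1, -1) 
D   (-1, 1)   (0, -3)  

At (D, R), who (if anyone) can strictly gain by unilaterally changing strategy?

The row player at (D, R) earns 0; deviating to U yields -1 — not better.
The column player earns -3; deviating to L yields 1 — a strict improvement.
Only the column player has a strictly profitable deviation.

The column player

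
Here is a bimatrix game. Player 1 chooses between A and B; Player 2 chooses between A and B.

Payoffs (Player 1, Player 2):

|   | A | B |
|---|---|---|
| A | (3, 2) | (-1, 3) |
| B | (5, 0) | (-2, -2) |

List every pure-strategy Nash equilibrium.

(A, A): Player 1 prefers B (5 > 3); Player 2 prefers B (3 > 2) — not an equilibrium.
(A, B): Player 1 gets -1 ≥ -2 from B, and Player 2 gets 3 ≥ 2 from A — Nash equilibrium.
(B, A): Player 1 gets 5 ≥ 3 from A, and Player 2 gets 0 ≥ -2 from B — Nash equilibrium.
(B, B): Player 1 prefers A (-1 > -2); Player 2 prefers A (0 > -2) — not an equilibrium.

(A, B) and (B, A)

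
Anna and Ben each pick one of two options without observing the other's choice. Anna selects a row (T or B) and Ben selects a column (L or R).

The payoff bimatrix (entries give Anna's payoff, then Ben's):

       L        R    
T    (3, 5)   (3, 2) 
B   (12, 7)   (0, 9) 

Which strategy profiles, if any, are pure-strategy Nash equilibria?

none

(T, L): Anna prefers B (12 > 3) — not an equilibrium.
(T, R): Ben prefers L (5 > 2) — not an equilibrium.
(B, L): Ben prefers R (9 > 7) — not an equilibrium.
(B, R): Anna prefers T (3 > 0) — not an equilibrium.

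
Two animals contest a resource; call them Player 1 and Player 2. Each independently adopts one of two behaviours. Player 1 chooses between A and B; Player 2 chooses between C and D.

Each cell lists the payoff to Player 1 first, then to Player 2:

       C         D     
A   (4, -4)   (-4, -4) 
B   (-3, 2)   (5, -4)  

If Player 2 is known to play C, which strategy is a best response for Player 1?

Against C, Player 1 earns 4 from A and -3 from B.
So A is the best response.

A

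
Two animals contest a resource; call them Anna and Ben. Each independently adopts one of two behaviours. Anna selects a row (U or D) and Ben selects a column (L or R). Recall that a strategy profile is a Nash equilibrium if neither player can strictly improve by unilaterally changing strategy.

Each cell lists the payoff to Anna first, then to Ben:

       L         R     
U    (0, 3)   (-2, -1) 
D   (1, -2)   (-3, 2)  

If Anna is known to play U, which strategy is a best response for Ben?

L

Against U, Ben earns 3 from L and -1 from R.
So L is the best response.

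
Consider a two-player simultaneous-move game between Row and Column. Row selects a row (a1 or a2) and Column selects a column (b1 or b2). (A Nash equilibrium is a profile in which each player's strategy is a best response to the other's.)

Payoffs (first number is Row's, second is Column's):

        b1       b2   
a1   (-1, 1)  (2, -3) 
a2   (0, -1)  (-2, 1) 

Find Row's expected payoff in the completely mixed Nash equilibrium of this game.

First find y, the probability Column plays b1, from Row's indifference between a1 and a2: −y + 2(1−y) = −2(1−y), giving y = 4/5.
Since Row is indifferent in equilibrium, Row's expected payoff equals the payoff from either row against (4/5, 1/5). Using a1: −(4/5) + 2(1/5) = -2/5.

-2/5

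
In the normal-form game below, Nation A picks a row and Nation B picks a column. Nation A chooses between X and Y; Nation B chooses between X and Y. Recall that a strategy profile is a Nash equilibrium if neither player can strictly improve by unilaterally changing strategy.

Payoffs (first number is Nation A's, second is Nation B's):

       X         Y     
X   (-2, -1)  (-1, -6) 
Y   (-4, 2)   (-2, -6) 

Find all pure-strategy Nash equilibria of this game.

(X, X)

(X, X): Nation A gets -2 ≥ -4 from Y, and Nation B gets -1 ≥ -6 from Y — Nash equilibrium.
(X, Y): Nation B prefers X (-1 > -6) — not an equilibrium.
(Y, X): Nation A prefers X (-2 > -4) — not an equilibrium.
(Y, Y): Nation A prefers X (-1 > -2); Nation B prefers X (2 > -6) — not an equilibrium.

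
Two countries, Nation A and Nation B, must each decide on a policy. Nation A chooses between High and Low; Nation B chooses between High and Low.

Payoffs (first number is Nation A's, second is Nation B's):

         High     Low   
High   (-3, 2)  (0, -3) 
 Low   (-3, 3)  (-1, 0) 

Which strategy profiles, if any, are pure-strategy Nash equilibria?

(High, High) and (Low, High)

(High, High): Nation A gets -3 ≥ -3 from Low, and Nation B gets 2 ≥ -3 from Low — Nash equilibrium.
(High, Low): Nation B prefers High (2 > -3) — not an equilibrium.
(Low, High): Nation A gets -3 ≥ -3 from High, and Nation B gets 3 ≥ 0 from Low — Nash equilibrium.
(Low, Low): Nation A prefers High (0 > -1); Nation B prefers High (3 > 0) — not an equilibrium.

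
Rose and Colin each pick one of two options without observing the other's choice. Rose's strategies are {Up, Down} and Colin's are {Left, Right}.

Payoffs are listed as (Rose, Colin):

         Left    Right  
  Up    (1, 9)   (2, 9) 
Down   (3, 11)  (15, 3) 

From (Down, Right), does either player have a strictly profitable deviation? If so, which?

Colin

Rose at (Down, Right) earns 15; deviating to Up yields 2 — not better.
Colin earns 3; deviating to Left yields 11 — a strict improvement.
Only Colin has a strictly profitable deviation.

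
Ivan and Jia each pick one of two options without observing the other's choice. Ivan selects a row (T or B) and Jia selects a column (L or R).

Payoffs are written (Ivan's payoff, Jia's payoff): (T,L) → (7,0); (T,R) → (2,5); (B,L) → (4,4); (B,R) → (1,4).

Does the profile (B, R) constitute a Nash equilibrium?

At (B, R), Ivan earns 1; switching to T would give 2, so Ivan would deviate.
Jia earns 4; switching to L would give 4, so Jia has no profitable deviation.
Since at least one player can profitably deviate, this is not a Nash equilibrium.

No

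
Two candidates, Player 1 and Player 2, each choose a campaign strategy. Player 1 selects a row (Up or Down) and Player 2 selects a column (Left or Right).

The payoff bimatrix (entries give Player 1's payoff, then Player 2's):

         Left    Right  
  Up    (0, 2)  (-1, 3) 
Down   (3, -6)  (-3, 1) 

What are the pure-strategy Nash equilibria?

(Up, Left): Player 1 prefers Down (3 > 0); Player 2 prefers Right (3 > 2) — not an equilibrium.
(Up, Right): Player 1 gets -1 ≥ -3 from Down, and Player 2 gets 3 ≥ 2 from Left — Nash equilibrium.
(Down, Left): Player 2 prefers Right (1 > -6) — not an equilibrium.
(Down, Right): Player 1 prefers Up (-1 > -3) — not an equilibrium.

(Up, Right)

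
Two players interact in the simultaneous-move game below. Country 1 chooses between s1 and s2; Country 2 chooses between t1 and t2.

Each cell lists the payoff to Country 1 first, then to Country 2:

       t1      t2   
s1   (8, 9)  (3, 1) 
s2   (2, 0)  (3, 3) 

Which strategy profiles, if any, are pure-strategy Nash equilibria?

(s1, t1) and (s2, t2)

(s1, t1): Country 1 gets 8 ≥ 2 from s2, and Country 2 gets 9 ≥ 1 from t2 — Nash equilibrium.
(s1, t2): Country 2 prefers t1 (9 > 1) — not an equilibrium.
(s2, t1): Country 1 prefers s1 (8 > 2); Country 2 prefers t2 (3 > 0) — not an equilibrium.
(s2, t2): Country 1 gets 3 ≥ 3 from s1, and Country 2 gets 3 ≥ 0 from t1 — Nash equilibrium.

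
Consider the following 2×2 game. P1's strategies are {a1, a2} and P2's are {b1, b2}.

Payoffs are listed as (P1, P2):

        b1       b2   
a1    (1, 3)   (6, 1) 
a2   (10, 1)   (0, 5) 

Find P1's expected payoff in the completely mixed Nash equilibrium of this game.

4

First find y, the probability P2 plays b1, from P1's indifference between a1 and a2: y + 6(1−y) = 10y, giving y = 2/5.
Since P1 is indifferent in equilibrium, P1's expected payoff equals the payoff from either row against (2/5, 3/5). Using a1: (2/5) + 6(3/5) = 4.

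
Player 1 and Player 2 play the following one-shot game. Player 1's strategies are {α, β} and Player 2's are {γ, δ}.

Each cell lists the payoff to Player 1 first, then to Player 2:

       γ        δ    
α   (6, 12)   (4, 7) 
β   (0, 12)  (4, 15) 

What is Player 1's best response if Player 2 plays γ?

Against γ, Player 1 earns 6 from α and 0 from β.
So α is the best response.

α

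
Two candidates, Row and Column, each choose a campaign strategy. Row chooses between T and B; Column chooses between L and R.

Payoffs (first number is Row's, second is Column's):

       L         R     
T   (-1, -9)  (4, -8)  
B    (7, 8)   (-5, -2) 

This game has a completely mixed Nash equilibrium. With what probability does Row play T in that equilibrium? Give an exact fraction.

Let r be the probability that Row plays T. In a completely mixed equilibrium, Column must be indifferent between L and R.
Column's expected payoff from L is −9r + 8(1−r); from R it is −8r − 2(1−r).
Setting these equal: −17r + 8 = −6r − 2, so r = 10/11.

10/11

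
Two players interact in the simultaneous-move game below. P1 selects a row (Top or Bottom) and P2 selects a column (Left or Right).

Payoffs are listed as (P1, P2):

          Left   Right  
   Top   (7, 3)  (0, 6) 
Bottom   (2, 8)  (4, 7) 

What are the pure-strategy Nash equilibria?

(Top, Left): P2 prefers Right (6 > 3) — not an equilibrium.
(Top, Right): P1 prefers Bottom (4 > 0) — not an equilibrium.
(Bottom, Left): P1 prefers Top (7 > 2) — not an equilibrium.
(Bottom, Right): P2 prefers Left (8 > 7) — not an equilibrium.

none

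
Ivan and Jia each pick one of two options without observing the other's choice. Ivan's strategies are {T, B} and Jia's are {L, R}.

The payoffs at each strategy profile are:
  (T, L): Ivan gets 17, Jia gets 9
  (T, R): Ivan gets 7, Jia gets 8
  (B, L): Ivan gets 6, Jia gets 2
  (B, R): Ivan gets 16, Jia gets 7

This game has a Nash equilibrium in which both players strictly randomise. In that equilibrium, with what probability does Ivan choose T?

5/6

Let p be the probability that Ivan plays T. In a completely mixed equilibrium, Jia must be indifferent between L and R.
Jia's expected payoff from L is 9p + 2(1−p); from R it is 8p + 7(1−p).
Setting these equal: 7p + 2 = p + 7, so p = 5/6.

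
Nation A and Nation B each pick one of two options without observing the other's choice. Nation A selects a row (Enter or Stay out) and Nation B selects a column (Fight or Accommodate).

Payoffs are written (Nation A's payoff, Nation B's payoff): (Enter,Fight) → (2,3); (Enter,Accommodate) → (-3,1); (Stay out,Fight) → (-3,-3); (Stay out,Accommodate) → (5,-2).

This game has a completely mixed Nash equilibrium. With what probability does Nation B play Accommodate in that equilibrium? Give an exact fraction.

5/13

Let y be the probability that Nation B plays Fight. In a completely mixed equilibrium, Nation A must be indifferent between Enter and Stay out.
Nation A's expected payoff from Enter is 2y − 3(1−y); from Stay out it is −3y + 5(1−y).
Setting these equal: 5y − 3 = −8y + 5, so y = 8/13.
Therefore Nation B plays Accommodate with probability 1 − 8/13 = 5/13.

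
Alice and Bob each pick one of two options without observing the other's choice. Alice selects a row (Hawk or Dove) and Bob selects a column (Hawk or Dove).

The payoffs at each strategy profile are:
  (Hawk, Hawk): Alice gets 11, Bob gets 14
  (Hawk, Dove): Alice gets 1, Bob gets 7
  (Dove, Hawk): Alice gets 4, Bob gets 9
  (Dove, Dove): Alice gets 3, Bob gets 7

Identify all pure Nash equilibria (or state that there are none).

(Hawk, Hawk)

(Hawk, Hawk): Alice gets 11 ≥ 4 from Dove, and Bob gets 14 ≥ 7 from Dove — Nash equilibrium.
(Hawk, Dove): Alice prefers Dove (3 > 1); Bob prefers Hawk (14 > 7) — not an equilibrium.
(Dove, Hawk): Alice prefers Hawk (11 > 4) — not an equilibrium.
(Dove, Dove): Bob prefers Hawk (9 > 7) — not an equilibrium.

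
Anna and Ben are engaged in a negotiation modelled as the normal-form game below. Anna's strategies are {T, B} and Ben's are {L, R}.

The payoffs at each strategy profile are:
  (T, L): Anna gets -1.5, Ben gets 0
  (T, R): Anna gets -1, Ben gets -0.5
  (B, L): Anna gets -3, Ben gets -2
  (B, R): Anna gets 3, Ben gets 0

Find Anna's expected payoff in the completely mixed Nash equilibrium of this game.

-15/11

First find y, the probability Ben plays L, from Anna's indifference between T and B: −1.5y − (1−y) = −3y + 3(1−y), giving y = 8/11.
Since Anna is indifferent in equilibrium, Anna's expected payoff equals the payoff from either row against (8/11, 3/11). Using T: −1.5(8/11) − (3/11) = -15/11.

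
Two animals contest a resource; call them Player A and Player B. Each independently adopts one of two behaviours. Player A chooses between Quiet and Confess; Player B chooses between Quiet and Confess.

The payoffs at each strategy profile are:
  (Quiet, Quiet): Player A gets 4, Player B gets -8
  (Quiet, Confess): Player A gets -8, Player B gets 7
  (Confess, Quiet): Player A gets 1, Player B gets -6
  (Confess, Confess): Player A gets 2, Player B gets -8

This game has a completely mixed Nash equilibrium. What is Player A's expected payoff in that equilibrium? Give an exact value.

16/13

First find q, the probability Player B plays Quiet, from Player A's indifference between Quiet and Confess: 4q − 8(1−q) = q + 2(1−q), giving q = 10/13.
Since Player A is indifferent in equilibrium, Player A's expected payoff equals the payoff from either row against (10/13, 3/13). Using Quiet: 4(10/13) − 8(3/13) = 16/13.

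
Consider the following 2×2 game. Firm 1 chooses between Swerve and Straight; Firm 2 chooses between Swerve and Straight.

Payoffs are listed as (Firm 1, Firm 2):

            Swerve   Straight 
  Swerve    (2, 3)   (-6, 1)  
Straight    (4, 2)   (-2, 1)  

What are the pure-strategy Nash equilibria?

(Swerve, Swerve): Firm 1 prefers Straight (4 > 2) — not an equilibrium.
(Swerve, Straight): Firm 1 prefers Straight (-2 > -6); Firm 2 prefers Swerve (3 > 1) — not an equilibrium.
(Straight, Swerve): Firm 1 gets 4 ≥ 2 from Swerve, and Firm 2 gets 2 ≥ 1 from Straight — Nash equilibrium.
(Straight, Straight): Firm 2 prefers Swerve (2 > 1) — not an equilibrium.

(Straight, Swerve)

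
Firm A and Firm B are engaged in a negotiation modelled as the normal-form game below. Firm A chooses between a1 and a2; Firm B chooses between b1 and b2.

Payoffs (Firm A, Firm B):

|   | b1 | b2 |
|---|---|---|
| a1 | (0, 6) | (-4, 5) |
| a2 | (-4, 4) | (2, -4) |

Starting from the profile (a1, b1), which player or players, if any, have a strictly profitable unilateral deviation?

Neither

Firm A at (a1, b1) earns 0; deviating to a2 yields -4 — not better.
Firm B earns 6; deviating to b2 yields 5 — not better.
Neither player can strictly improve; the profile is a Nash equilibrium.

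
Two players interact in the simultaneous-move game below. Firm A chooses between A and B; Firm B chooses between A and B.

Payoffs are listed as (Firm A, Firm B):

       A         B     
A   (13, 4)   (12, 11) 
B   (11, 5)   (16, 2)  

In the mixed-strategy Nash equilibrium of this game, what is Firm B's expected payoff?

First find x, the probability Firm A plays A, from Firm B's indifference between A and B: 4x + 5(1−x) = 11x + 2(1−x), giving x = 3/10.
Since Firm B is indifferent in equilibrium, Firm B's expected payoff equals the payoff from either column against (3/10, 7/10). Using A: 4(3/10) + 5(7/10) = 47/10.

47/10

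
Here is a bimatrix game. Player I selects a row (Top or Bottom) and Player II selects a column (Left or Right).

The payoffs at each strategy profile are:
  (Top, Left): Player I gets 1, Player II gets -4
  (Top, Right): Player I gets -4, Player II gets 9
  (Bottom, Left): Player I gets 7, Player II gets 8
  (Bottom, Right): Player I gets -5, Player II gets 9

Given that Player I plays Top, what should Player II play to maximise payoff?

Against Top, Player II earns -4 from Left and 9 from Right.
So Right is the best response.

Right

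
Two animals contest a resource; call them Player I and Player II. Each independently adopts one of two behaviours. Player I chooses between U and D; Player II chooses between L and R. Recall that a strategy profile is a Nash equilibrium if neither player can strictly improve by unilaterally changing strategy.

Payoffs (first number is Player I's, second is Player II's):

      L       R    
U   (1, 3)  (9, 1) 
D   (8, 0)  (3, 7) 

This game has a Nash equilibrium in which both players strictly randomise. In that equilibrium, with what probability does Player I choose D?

2/9

Let p be the probability that Player I plays U. In a completely mixed equilibrium, Player II must be indifferent between L and R.
Player II's expected payoff from L is 3p; from R it is p + 7(1−p).
Setting these equal: 3p = −6p + 7, so p = 7/9.
Therefore Player I plays D with probability 1 − 7/9 = 2/9.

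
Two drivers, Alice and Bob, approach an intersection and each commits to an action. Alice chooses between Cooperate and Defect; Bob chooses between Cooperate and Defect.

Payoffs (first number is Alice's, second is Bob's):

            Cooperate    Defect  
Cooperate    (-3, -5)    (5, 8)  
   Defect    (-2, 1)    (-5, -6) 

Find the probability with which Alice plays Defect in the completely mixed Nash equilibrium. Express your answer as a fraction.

13/20

Let x be the probability that Alice plays Cooperate. In a completely mixed equilibrium, Bob must be indifferent between Cooperate and Defect.
Bob's expected payoff from Cooperate is −5x + (1−x); from Defect it is 8x − 6(1−x).
Setting these equal: −6x + 1 = 14x − 6, so x = 7/20.
Therefore Alice plays Defect with probability 1 − 7/20 = 13/20.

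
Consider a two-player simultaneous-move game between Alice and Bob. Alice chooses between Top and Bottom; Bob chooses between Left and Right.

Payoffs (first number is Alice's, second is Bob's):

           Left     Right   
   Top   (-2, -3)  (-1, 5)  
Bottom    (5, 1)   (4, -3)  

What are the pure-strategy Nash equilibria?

(Bottom, Left)

(Top, Left): Alice prefers Bottom (5 > -2); Bob prefers Right (5 > -3) — not an equilibrium.
(Top, Right): Alice prefers Bottom (4 > -1) — not an equilibrium.
(Bottom, Left): Alice gets 5 ≥ -2 from Top, and Bob gets 1 ≥ -3 from Right — Nash equilibrium.
(Bottom, Right): Bob prefers Left (1 > -3) — not an equilibrium.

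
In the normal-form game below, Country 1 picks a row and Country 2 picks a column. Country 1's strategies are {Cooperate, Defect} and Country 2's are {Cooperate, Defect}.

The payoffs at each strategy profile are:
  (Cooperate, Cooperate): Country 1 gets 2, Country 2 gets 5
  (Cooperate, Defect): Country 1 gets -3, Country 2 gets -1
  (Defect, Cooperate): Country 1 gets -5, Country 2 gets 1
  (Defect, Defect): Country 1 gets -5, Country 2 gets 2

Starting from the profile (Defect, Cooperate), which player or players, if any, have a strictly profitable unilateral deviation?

Both

Country 1 at (Defect, Cooperate) earns -5; deviating to Cooperate yields 2 — a strict improvement.
Country 2 earns 1; deviating to Defect yields 2 — a strict improvement.
Both Country 1 and Country 2 have strictly profitable deviations.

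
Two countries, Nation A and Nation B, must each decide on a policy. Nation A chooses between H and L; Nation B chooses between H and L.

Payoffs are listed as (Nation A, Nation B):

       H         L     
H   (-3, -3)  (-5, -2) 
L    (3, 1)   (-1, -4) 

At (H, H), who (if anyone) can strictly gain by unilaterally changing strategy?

Both

Nation A at (H, H) earns -3; deviating to L yields 3 — a strict improvement.
Nation B earns -3; deviating to L yields -2 — a strict improvement.
Both Nation A and Nation B have strictly profitable deviations.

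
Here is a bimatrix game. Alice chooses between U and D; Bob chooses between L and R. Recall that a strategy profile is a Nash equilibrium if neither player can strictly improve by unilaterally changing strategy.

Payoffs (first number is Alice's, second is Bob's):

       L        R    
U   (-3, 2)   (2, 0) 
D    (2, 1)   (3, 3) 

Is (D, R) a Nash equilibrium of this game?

At (D, R), Alice earns 3; switching to U would give 2, so Alice has no profitable deviation.
Bob earns 3; switching to L would give 1, so Bob has no profitable deviation.
Neither player can gain by a unilateral deviation, so this profile is a Nash equilibrium.

Yes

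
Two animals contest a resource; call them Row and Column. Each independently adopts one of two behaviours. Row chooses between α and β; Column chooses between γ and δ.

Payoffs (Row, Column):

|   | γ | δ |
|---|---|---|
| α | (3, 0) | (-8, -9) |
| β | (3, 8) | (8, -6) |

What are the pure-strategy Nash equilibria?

(α, γ): Row gets 3 ≥ 3 from β, and Column gets 0 ≥ -9 from δ — Nash equilibrium.
(α, δ): Row prefers β (8 > -8); Column prefers γ (0 > -9) — not an equilibrium.
(β, γ): Row gets 3 ≥ 3 from α, and Column gets 8 ≥ -6 from δ — Nash equilibrium.
(β, δ): Column prefers γ (8 > -6) — not an equilibrium.

(α, γ) and (β, γ)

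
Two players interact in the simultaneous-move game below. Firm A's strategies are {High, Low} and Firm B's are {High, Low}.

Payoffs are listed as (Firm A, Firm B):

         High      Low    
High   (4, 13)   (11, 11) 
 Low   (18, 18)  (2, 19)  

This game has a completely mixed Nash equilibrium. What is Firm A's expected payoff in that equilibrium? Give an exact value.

First find q, the probability Firm B plays High, from Firm A's indifference between High and Low: 4q + 11(1−q) = 18q + 2(1−q), giving q = 9/23.
Since Firm A is indifferent in equilibrium, Firm A's expected payoff equals the payoff from either row against (9/23, 14/23). Using High: 4(9/23) + 11(14/23) = 190/23.

190/23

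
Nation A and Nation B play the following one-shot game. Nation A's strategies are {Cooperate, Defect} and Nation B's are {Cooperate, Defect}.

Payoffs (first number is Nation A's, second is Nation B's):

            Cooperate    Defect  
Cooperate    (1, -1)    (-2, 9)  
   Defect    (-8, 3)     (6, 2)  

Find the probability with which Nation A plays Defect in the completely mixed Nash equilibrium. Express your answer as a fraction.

10/11

Let x be the probability that Nation A plays Cooperate. In a completely mixed equilibrium, Nation B must be indifferent between Cooperate and Defect.
Nation B's expected payoff from Cooperate is −x + 3(1−x); from Defect it is 9x + 2(1−x).
Setting these equal: −4x + 3 = 7x + 2, so x = 1/11.
Therefore Nation A plays Defect with probability 1 − 1/11 = 10/11.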